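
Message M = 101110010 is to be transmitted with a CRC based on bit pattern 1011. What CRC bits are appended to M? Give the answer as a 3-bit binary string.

Append 3 zeros: 101110010000. Divide by 1011 (XOR where the leading bit is 1):
  pos 0: 1011 XOR 1011 = 0000
  pos 4: 1001 XOR 1011 = 0010
  pos 6: 1000 XOR 1011 = 0011
  pos 8: 1100 XOR 1011 = 0111
Remainder (last 3 bits) = 111. This is the CRC / FCS.

111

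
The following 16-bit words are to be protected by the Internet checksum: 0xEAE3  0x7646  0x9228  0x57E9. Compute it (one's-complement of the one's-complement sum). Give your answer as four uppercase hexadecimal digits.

One's-complement addition (fold any carry out of bit 15 back into bit 0):
  0xEAE3 + 0x7646 = 0x16129 → wrap carry → 0x612A
  0x612A + 0x9228 = 0x0F352
  0xF352 + 0x57E9 = 0x14B3B → wrap carry → 0x4B3C
One's-complement sum = 0x4B3C.
Checksum = ~0x4B3C & 0xFFFF = 0xB4C3.

B4C3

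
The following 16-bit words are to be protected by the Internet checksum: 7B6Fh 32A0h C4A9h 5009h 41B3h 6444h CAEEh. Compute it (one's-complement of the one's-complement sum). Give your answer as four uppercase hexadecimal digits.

One's-complement addition (fold any carry out of bit 15 back into bit 0):
  0x7B6F + 0x32A0 = 0x0AE0F
  0xAE0F + 0xC4A9 = 0x172B8 → wrap carry → 0x72B9
  0x72B9 + 0x5009 = 0x0C2C2
  0xC2C2 + 0x41B3 = 0x10475 → wrap carry → 0x0476
  0x0476 + 0x6444 = 0x068BA
  0x68BA + 0xCAEE = 0x133A8 → wrap carry → 0x33A9
One's-complement sum = 0x33A9.
Checksum = ~0x33A9 & 0xFFFF = 0xCC56.

CC56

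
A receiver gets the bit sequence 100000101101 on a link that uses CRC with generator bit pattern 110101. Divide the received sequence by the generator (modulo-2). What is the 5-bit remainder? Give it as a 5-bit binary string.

Modulo-2 division of 100000101101 by 110101:
  pos 0: 100000 XOR 110101 = 010101
  pos 1: 101011 XOR 110101 = 011110
  pos 2: 111100 XOR 110101 = 001001
  pos 4: 100111 XOR 110101 = 010010
  pos 5: 100100 XOR 110101 = 010001
  pos 6: 100011 XOR 110101 = 010110
Remainder = 10110 (nonzero — an error is detected).

10110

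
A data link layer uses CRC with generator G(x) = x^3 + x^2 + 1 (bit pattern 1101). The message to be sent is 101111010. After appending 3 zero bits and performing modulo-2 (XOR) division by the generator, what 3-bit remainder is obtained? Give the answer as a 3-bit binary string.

Append 3 zeros: 101111010000. Divide by 1101 (XOR where the leading bit is 1):
  pos 0: 1011 XOR 1101 = 0110
  pos 1: 1101 XOR 1101 = 0000
  pos 5: 1010 XOR 1101 = 0111
  pos 6: 1110 XOR 1101 = 0011
  pos 8: 1100 XOR 1101 = 0001
Remainder (last 3 bits) = 001. This is the CRC / FCS.

001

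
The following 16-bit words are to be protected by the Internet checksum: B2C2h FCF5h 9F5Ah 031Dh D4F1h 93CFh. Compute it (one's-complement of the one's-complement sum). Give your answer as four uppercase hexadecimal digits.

One's-complement addition (fold any carry out of bit 15 back into bit 0):
  0xB2C2 + 0xFCF5 = 0x1AFB7 → wrap carry → 0xAFB8
  0xAFB8 + 0x9F5A = 0x14F12 → wrap carry → 0x4F13
  0x4F13 + 0x031D = 0x05230
  0x5230 + 0xD4F1 = 0x12721 → wrap carry → 0x2722
  0x2722 + 0x93CF = 0x0BAF1
One's-complement sum = 0xBAF1.
Checksum = ~0xBAF1 & 0xFFFF = 0x450E.

450E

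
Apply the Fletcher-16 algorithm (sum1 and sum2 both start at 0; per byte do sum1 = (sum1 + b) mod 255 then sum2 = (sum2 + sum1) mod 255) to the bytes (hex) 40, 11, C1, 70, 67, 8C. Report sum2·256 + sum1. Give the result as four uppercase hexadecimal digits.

Running sums (mod 255):
  after byte 0 (40): sum1=64, sum2=64
  after byte 1 (11): sum1=81, sum2=145
  after byte 2 (C1): sum1=19, sum2=164
  after byte 3 (70): sum1=131, sum2=40
  after byte 4 (67): sum1=234, sum2=19
  after byte 5 (8C): sum1=119, sum2=138
Checksum = sum2·256 + sum1 = 138·256 + 119 = 35447 = 0x8A77.

8A77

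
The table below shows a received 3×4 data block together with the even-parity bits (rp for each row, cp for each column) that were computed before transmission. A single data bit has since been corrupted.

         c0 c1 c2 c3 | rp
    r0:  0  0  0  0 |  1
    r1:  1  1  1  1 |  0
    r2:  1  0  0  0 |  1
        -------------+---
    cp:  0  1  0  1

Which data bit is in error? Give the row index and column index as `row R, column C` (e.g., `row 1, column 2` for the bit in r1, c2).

Recompute each row's even parity and compare to rp:
  r0: data parity 0, sent rp 1 → mismatch
  r1: data parity 0, sent rp 0 → ok
  r2: data parity 1, sent rp 1 → ok
Recompute each column's even parity and compare to cp:
  c0: data parity 0, sent cp 0 → ok
  c1: data parity 1, sent cp 1 → ok
  c2: data parity 1, sent cp 0 → mismatch
  c3: data parity 1, sent cp 1 → ok
Exactly one row (r0) and one column (c2) fail → the flipped bit is at their intersection.

row 0, column 2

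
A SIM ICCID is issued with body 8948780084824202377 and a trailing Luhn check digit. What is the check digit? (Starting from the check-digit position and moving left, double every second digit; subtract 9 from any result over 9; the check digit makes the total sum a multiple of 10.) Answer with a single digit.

Partial digits right→left: 7 7 3 2 0 2 4 2 8 4 8 0 0 8 7 8 4 9 8
Double every second digit counting from the check-digit position (so the 1st, 3rd, 5th, ... of the partial from the right).
  doubled (with −9 where >9): 5 6 0 8 7 7 0 5 8 7 → sum 53
  kept as-is: 7 2 2 2 4 0 8 8 9 → sum 42
Total = 53 + 42 = 95.
Check digit = (10 − (95 mod 10)) mod 10 = 5.

5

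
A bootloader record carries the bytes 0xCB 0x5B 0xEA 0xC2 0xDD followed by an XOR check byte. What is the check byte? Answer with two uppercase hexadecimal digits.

65

XOR the bytes together:
  start with 0xCB
  0xCB ⊕ 0x5B = 0x90
  0x90 ⊕ 0xEA = 0x7A
  0x7A ⊕ 0xC2 = 0xB8
  0xB8 ⊕ 0xDD = 0x65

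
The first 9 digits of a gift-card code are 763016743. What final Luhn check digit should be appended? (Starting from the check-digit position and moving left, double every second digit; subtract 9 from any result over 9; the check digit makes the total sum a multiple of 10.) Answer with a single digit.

Partial digits right→left: 3 4 7 6 1 0 3 6 7
Double every second digit counting from the check-digit position (so the 1st, 3rd, 5th, ... of the partial from the right).
  doubled (with −9 where >9): 6 5 2 6 5 → sum 24
  kept as-is: 4 6 0 6 → sum 16
Total = 24 + 16 = 40.
Check digit = (10 − (40 mod 10)) mod 10 = 0.

0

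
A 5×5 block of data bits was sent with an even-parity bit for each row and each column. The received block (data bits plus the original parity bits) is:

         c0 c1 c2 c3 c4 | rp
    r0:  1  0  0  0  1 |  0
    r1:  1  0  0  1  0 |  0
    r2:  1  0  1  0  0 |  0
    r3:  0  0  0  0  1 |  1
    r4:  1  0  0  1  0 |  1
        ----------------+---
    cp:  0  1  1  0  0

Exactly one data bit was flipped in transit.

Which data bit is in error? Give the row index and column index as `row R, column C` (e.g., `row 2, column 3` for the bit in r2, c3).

Recompute each row's even parity and compare to rp:
  r0: data parity 0, sent rp 0 → ok
  r1: data parity 0, sent rp 0 → ok
  r2: data parity 0, sent rp 0 → ok
  r3: data parity 1, sent rp 1 → ok
  r4: data parity 0, sent rp 1 → mismatch
Recompute each column's even parity and compare to cp:
  c0: data parity 0, sent cp 0 → ok
  c1: data parity 0, sent cp 1 → mismatch
  c2: data parity 1, sent cp 1 → ok
  c3: data parity 0, sent cp 0 → ok
  c4: data parity 0, sent cp 0 → ok
Exactly one row (r4) and one column (c1) fail → the flipped bit is at their intersection.

row 4, column 1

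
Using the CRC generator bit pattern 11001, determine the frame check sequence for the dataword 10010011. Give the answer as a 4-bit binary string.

Append 4 zeros: 100100110000. Divide by 11001 (XOR where the leading bit is 1):
  pos 0: 10010 XOR 11001 = 01011
  pos 1: 10110 XOR 11001 = 01111
  pos 2: 11111 XOR 11001 = 00110
  pos 4: 11010 XOR 11001 = 00011
  pos 7: 11000 XOR 11001 = 00001
Remainder (last 4 bits) = 0001. This is the CRC / FCS.

0001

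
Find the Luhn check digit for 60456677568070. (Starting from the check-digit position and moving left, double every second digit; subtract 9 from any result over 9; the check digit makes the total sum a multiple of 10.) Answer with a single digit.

5

Partial digits right→left: 0 7 0 8 6 5 7 7 6 6 5 4 0 6
Double every second digit counting from the check-digit position (so the 1st, 3rd, 5th, ... of the partial from the right).
  doubled (with −9 where >9): 0 0 3 5 3 1 0 → sum 12
  kept as-is: 7 8 5 7 6 4 6 → sum 43
Total = 12 + 43 = 55.
Check digit = (10 − (55 mod 10)) mod 10 = 5.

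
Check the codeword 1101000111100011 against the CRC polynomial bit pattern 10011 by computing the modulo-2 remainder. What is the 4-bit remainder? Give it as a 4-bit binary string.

0000

Modulo-2 division of 1101000111100011 by 10011:
  pos 0: 11010 XOR 10011 = 01001
  pos 1: 10010 XOR 10011 = 00001
  pos 5: 10111 XOR 10011 = 00100
  pos 7: 10010 XOR 10011 = 00001
  pos 11: 10011 XOR 10011 = 00000
Remainder = 0000 (zero — the frame passes the CRC check).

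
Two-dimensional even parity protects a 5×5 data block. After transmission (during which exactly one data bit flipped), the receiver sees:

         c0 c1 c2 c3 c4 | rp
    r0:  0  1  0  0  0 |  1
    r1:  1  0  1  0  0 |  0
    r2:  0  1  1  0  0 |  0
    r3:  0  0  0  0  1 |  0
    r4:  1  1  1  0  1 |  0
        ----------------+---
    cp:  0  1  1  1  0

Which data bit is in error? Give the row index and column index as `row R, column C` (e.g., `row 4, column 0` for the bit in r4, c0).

row 3, column 3

Recompute each row's even parity and compare to rp:
  r0: data parity 1, sent rp 1 → ok
  r1: data parity 0, sent rp 0 → ok
  r2: data parity 0, sent rp 0 → ok
  r3: data parity 1, sent rp 0 → mismatch
  r4: data parity 0, sent rp 0 → ok
Recompute each column's even parity and compare to cp:
  c0: data parity 0, sent cp 0 → ok
  c1: data parity 1, sent cp 1 → ok
  c2: data parity 1, sent cp 1 → ok
  c3: data parity 0, sent cp 1 → mismatch
  c4: data parity 0, sent cp 0 → ok
Exactly one row (r3) and one column (c3) fail → the flipped bit is at their intersection.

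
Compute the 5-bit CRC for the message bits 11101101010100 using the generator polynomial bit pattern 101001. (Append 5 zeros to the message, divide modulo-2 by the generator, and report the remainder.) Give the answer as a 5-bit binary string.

00100

Append 5 zeros: 1110110101010000000. Divide by 101001 (XOR where the leading bit is 1):
  pos 0: 111011 XOR 101001 = 010010
  pos 1: 100100 XOR 101001 = 001101
  pos 3: 110110 XOR 101001 = 011111
  pos 4: 111111 XOR 101001 = 010110
  pos 5: 101100 XOR 101001 = 000101
  pos 8: 101100 XOR 101001 = 000101
  pos 11: 101000 XOR 101001 = 000001
Remainder (last 5 bits) = 00100. This is the CRC / FCS.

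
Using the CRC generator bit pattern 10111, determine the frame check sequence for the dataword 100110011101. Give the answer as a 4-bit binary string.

Append 4 zeros: 1001100111010000. Divide by 10111 (XOR where the leading bit is 1):
  pos 0: 10011 XOR 10111 = 00100
  pos 2: 10000 XOR 10111 = 00111
  pos 4: 11111 XOR 10111 = 01000
  pos 5: 10001 XOR 10111 = 00110
  pos 7: 11001 XOR 10111 = 01110
  pos 8: 11100 XOR 10111 = 01011
  pos 9: 10110 XOR 10111 = 00001
Remainder (last 4 bits) = 0100. This is the CRC / FCS.

0100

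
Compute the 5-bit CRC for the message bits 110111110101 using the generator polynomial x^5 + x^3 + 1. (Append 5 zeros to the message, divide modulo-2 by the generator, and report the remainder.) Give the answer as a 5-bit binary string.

00100

Append 5 zeros: 11011111010100000. Divide by 101001 (XOR where the leading bit is 1):
  pos 0: 110111 XOR 101001 = 011110
  pos 1: 111101 XOR 101001 = 010100
  pos 2: 101001 XOR 101001 = 000000
  pos 9: 101000 XOR 101001 = 000001
Remainder (last 5 bits) = 00100. This is the CRC / FCS.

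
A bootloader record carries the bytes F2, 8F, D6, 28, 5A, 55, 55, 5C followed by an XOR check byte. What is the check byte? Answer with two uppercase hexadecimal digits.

XOR the bytes together:
  start with 0xF2
  0xF2 ⊕ 0x8F = 0x7D
  0x7D ⊕ 0xD6 = 0xAB
  0xAB ⊕ 0x28 = 0x83
  0x83 ⊕ 0x5A = 0xD9
  0xD9 ⊕ 0x55 = 0x8C
  0x8C ⊕ 0x55 = 0xD9
  0xD9 ⊕ 0x5C = 0x85

85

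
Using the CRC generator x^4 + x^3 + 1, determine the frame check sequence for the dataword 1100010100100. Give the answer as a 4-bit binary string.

Append 4 zeros: 11000101001000000. Divide by 11001 (XOR where the leading bit is 1):
  pos 0: 11000 XOR 11001 = 00001
  pos 4: 11010 XOR 11001 = 00011
  pos 7: 11010 XOR 11001 = 00011
  pos 10: 11000 XOR 11001 = 00001
Remainder (last 4 bits) = 0100. This is the CRC / FCS.

0100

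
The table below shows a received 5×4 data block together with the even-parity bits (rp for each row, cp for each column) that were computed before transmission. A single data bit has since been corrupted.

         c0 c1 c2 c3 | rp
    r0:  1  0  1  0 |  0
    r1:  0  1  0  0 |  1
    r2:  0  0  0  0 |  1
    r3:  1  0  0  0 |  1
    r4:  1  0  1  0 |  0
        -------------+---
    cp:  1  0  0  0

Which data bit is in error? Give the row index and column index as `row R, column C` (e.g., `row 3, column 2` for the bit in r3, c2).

row 2, column 1

Recompute each row's even parity and compare to rp:
  r0: data parity 0, sent rp 0 → ok
  r1: data parity 1, sent rp 1 → ok
  r2: data parity 0, sent rp 1 → mismatch
  r3: data parity 1, sent rp 1 → ok
  r4: data parity 0, sent rp 0 → ok
Recompute each column's even parity and compare to cp:
  c0: data parity 1, sent cp 1 → ok
  c1: data parity 1, sent cp 0 → mismatch
  c2: data parity 0, sent cp 0 → ok
  c3: data parity 0, sent cp 0 → ok
Exactly one row (r2) and one column (c1) fail → the flipped bit is at their intersection.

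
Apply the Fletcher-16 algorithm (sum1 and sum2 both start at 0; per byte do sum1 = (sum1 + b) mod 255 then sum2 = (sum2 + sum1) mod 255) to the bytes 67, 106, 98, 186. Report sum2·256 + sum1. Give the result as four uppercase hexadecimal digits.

Running sums (mod 255):
  after byte 0 (67): sum1=67, sum2=67
  after byte 1 (106): sum1=173, sum2=240
  after byte 2 (98): sum1=16, sum2=1
  after byte 3 (186): sum1=202, sum2=203
Checksum = sum2·256 + sum1 = 203·256 + 202 = 52170 = 0xCBCA.

CBCA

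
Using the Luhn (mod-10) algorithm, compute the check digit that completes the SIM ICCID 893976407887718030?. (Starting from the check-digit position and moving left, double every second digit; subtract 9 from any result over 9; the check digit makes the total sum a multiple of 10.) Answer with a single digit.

0

Partial digits right→left: 0 3 0 8 1 7 7 8 8 7 0 4 6 7 9 3 9 8
Double every second digit counting from the check-digit position (so the 1st, 3rd, 5th, ... of the partial from the right).
  doubled (with −9 where >9): 0 0 2 5 7 0 3 9 9 → sum 35
  kept as-is: 3 8 7 8 7 4 7 3 8 → sum 55
Total = 35 + 55 = 90.
Check digit = (10 − (90 mod 10)) mod 10 = 0.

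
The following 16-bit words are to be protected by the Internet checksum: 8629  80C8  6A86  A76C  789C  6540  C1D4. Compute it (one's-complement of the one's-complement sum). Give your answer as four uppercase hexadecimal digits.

4769

One's-complement addition (fold any carry out of bit 15 back into bit 0):
  0x8629 + 0x80C8 = 0x106F1 → wrap carry → 0x06F2
  0x06F2 + 0x6A86 = 0x07178
  0x7178 + 0xA76C = 0x118E4 → wrap carry → 0x18E5
  0x18E5 + 0x789C = 0x09181
  0x9181 + 0x6540 = 0x0F6C1
  0xF6C1 + 0xC1D4 = 0x1B895 → wrap carry → 0xB896
One's-complement sum = 0xB896.
Checksum = ~0xB896 & 0xFFFF = 0x4769.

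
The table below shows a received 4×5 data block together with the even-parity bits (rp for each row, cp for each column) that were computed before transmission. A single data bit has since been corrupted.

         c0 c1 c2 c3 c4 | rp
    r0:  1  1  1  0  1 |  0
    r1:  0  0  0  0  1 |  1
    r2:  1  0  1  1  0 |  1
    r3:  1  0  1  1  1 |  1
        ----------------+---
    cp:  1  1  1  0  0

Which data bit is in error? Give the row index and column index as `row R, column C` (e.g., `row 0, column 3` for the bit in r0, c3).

row 3, column 4

Recompute each row's even parity and compare to rp:
  r0: data parity 0, sent rp 0 → ok
  r1: data parity 1, sent rp 1 → ok
  r2: data parity 1, sent rp 1 → ok
  r3: data parity 0, sent rp 1 → mismatch
Recompute each column's even parity and compare to cp:
  c0: data parity 1, sent cp 1 → ok
  c1: data parity 1, sent cp 1 → ok
  c2: data parity 1, sent cp 1 → ok
  c3: data parity 0, sent cp 0 → ok
  c4: data parity 1, sent cp 0 → mismatch
Exactly one row (r3) and one column (c4) fail → the flipped bit is at their intersection.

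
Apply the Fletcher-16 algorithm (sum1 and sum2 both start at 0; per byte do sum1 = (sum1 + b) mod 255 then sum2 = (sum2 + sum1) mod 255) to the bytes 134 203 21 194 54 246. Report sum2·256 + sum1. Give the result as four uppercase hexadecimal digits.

2257

Running sums (mod 255):
  after byte 0 (134): sum1=134, sum2=134
  after byte 1 (203): sum1=82, sum2=216
  after byte 2 (21): sum1=103, sum2=64
  after byte 3 (194): sum1=42, sum2=106
  after byte 4 (54): sum1=96, sum2=202
  after byte 5 (246): sum1=87, sum2=34
Checksum = sum2·256 + sum1 = 34·256 + 87 = 8791 = 0x2257.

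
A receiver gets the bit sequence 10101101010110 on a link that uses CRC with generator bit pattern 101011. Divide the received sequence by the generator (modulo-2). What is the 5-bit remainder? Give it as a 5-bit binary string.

Modulo-2 division of 10101101010110 by 101011:
  pos 0: 101011 XOR 101011 = 000000
  pos 7: 101011 XOR 101011 = 000000
Remainder = 00000 (zero — the frame passes the CRC check).

00000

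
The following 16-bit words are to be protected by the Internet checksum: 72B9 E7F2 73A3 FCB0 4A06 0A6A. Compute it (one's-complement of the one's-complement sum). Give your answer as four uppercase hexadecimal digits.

E08E

One's-complement addition (fold any carry out of bit 15 back into bit 0):
  0x72B9 + 0xE7F2 = 0x15AAB → wrap carry → 0x5AAC
  0x5AAC + 0x73A3 = 0x0CE4F
  0xCE4F + 0xFCB0 = 0x1CAFF → wrap carry → 0xCB00
  0xCB00 + 0x4A06 = 0x11506 → wrap carry → 0x1507
  0x1507 + 0x0A6A = 0x01F71
One's-complement sum = 0x1F71.
Checksum = ~0x1F71 & 0xFFFF = 0xE08E.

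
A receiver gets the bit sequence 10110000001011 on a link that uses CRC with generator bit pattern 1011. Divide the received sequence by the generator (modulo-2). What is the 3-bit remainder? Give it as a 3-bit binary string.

000

Modulo-2 division of 10110000001011 by 1011:
  pos 0: 1011 XOR 1011 = 0000
  pos 10: 1011 XOR 1011 = 0000
Remainder = 000 (zero — the frame passes the CRC check).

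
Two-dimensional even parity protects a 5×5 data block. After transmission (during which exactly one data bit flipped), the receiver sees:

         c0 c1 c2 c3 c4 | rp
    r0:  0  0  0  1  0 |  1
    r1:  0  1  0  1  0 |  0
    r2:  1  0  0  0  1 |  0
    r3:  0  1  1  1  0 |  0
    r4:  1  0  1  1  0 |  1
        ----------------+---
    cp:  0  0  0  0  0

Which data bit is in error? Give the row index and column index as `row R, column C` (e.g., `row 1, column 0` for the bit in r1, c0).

row 3, column 4

Recompute each row's even parity and compare to rp:
  r0: data parity 1, sent rp 1 → ok
  r1: data parity 0, sent rp 0 → ok
  r2: data parity 0, sent rp 0 → ok
  r3: data parity 1, sent rp 0 → mismatch
  r4: data parity 1, sent rp 1 → ok
Recompute each column's even parity and compare to cp:
  c0: data parity 0, sent cp 0 → ok
  c1: data parity 0, sent cp 0 → ok
  c2: data parity 0, sent cp 0 → ok
  c3: data parity 0, sent cp 0 → ok
  c4: data parity 1, sent cp 0 → mismatch
Exactly one row (r3) and one column (c4) fail → the flipped bit is at their intersection.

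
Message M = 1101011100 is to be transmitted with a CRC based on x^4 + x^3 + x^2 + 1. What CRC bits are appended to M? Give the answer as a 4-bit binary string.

Append 4 zeros: 11010111000000. Divide by 11101 (XOR where the leading bit is 1):
  pos 0: 11010 XOR 11101 = 00111
  pos 2: 11111 XOR 11101 = 00010
  pos 5: 10100 XOR 11101 = 01001
  pos 6: 10010 XOR 11101 = 01111
  pos 7: 11110 XOR 11101 = 00011
Remainder (last 4 bits) = 1100. This is the CRC / FCS.

1100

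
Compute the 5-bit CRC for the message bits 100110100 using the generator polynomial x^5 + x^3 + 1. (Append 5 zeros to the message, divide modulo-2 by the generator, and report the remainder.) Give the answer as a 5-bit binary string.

Append 5 zeros: 10011010000000. Divide by 101001 (XOR where the leading bit is 1):
  pos 0: 100110 XOR 101001 = 001111
  pos 2: 111110 XOR 101001 = 010111
  pos 3: 101110 XOR 101001 = 000111
  pos 6: 111000 XOR 101001 = 010001
  pos 7: 100010 XOR 101001 = 001011
Remainder (last 5 bits) = 10110. This is the CRC / FCS.

10110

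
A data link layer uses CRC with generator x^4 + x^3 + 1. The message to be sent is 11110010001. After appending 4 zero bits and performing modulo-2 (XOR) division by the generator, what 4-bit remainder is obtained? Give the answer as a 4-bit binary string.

0011

Append 4 zeros: 111100100010000. Divide by 11001 (XOR where the leading bit is 1):
  pos 0: 11110 XOR 11001 = 00111
  pos 2: 11101 XOR 11001 = 00100
  pos 4: 10000 XOR 11001 = 01001
  pos 5: 10010 XOR 11001 = 01011
  pos 6: 10111 XOR 11001 = 01110
  pos 7: 11100 XOR 11001 = 00101
  pos 9: 10100 XOR 11001 = 01101
  pos 10: 11010 XOR 11001 = 00011
Remainder (last 4 bits) = 0011. This is the CRC / FCS.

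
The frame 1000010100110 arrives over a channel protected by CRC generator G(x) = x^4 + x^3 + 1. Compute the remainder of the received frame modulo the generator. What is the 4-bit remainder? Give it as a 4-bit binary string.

Modulo-2 division of 1000010100110 by 11001:
  pos 0: 10000 XOR 11001 = 01001
  pos 1: 10011 XOR 11001 = 01010
  pos 2: 10100 XOR 11001 = 01101
  pos 3: 11011 XOR 11001 = 00010
  pos 6: 10001 XOR 11001 = 01000
  pos 7: 10001 XOR 11001 = 01000
  pos 8: 10000 XOR 11001 = 01001
Remainder = 1001 (nonzero — an error is detected).

1001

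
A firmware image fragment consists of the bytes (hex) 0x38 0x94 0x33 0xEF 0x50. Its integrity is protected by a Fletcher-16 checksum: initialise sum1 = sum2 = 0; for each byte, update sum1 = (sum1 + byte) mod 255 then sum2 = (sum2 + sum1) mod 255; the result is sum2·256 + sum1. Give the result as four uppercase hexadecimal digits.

Running sums (mod 255):
  after byte 0 (0x38): sum1=56, sum2=56
  after byte 1 (0x94): sum1=204, sum2=5
  after byte 2 (0x33): sum1=0, sum2=5
  after byte 3 (0xEF): sum1=239, sum2=244
  after byte 4 (0x50): sum1=64, sum2=53
Checksum = sum2·256 + sum1 = 53·256 + 64 = 13632 = 0x3540.

3540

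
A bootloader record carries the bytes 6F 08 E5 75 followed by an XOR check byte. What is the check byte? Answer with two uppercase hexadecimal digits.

F7

XOR the bytes together:
  start with 0x6F
  0x6F ⊕ 0x08 = 0x67
  0x67 ⊕ 0xE5 = 0x82
  0x82 ⊕ 0x75 = 0xF7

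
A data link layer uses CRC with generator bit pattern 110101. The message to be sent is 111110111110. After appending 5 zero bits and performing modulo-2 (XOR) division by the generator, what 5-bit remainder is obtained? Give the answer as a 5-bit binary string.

10100

Append 5 zeros: 11111011111000000. Divide by 110101 (XOR where the leading bit is 1):
  pos 0: 111110 XOR 110101 = 001011
  pos 2: 101111 XOR 110101 = 011010
  pos 3: 110101 XOR 110101 = 000000
  pos 9: 110000 XOR 110101 = 000101
Remainder (last 5 bits) = 10100. This is the CRC / FCS.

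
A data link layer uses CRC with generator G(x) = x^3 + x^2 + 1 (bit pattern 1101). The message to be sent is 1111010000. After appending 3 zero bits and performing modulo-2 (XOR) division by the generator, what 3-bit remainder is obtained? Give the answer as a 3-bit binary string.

Append 3 zeros: 1111010000000. Divide by 1101 (XOR where the leading bit is 1):
  pos 0: 1111 XOR 1101 = 0010
  pos 2: 1001 XOR 1101 = 0100
  pos 3: 1000 XOR 1101 = 0101
  pos 4: 1010 XOR 1101 = 0111
  pos 5: 1110 XOR 1101 = 0011
  pos 7: 1100 XOR 1101 = 0001
Remainder (last 3 bits) = 100. This is the CRC / FCS.

100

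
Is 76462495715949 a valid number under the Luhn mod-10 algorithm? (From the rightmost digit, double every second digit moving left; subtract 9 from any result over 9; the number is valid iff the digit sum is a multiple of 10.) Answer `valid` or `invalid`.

valid

From the right, keep odd positions and double even positions (subtract 9 from any doubled value over 9):
  doubled (positions 2,4,...): 8 1 5 9 4 8 5 → sum 40
  kept (positions 1,3,...): 9 9 1 5 4 6 6 → sum 40
Total = 80.
80 mod 10 = 0, so the number is valid.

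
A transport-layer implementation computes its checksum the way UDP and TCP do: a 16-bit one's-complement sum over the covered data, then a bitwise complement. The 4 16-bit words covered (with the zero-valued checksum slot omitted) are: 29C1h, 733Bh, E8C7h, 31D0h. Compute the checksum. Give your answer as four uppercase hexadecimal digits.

486B

One's-complement addition (fold any carry out of bit 15 back into bit 0):
  0x29C1 + 0x733B = 0x09CFC
  0x9CFC + 0xE8C7 = 0x185C3 → wrap carry → 0x85C4
  0x85C4 + 0x31D0 = 0x0B794
One's-complement sum = 0xB794.
Checksum = ~0xB794 & 0xFFFF = 0x486B.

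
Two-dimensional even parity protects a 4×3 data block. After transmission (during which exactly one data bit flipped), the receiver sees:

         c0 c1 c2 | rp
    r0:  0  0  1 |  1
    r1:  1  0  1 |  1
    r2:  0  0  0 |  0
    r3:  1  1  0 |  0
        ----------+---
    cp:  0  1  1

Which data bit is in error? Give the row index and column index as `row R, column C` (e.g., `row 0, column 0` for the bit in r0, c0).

row 1, column 2

Recompute each row's even parity and compare to rp:
  r0: data parity 1, sent rp 1 → ok
  r1: data parity 0, sent rp 1 → mismatch
  r2: data parity 0, sent rp 0 → ok
  r3: data parity 0, sent rp 0 → ok
Recompute each column's even parity and compare to cp:
  c0: data parity 0, sent cp 0 → ok
  c1: data parity 1, sent cp 1 → ok
  c2: data parity 0, sent cp 1 → mismatch
Exactly one row (r1) and one column (c2) fail → the flipped bit is at their intersection.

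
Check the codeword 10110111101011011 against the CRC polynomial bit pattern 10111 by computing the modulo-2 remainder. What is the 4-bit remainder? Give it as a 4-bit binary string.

Modulo-2 division of 10110111101011011 by 10111:
  pos 0: 10110 XOR 10111 = 00001
  pos 4: 11111 XOR 10111 = 01000
  pos 5: 10000 XOR 10111 = 00111
  pos 7: 11110 XOR 10111 = 01001
  pos 8: 10011 XOR 10111 = 00100
  pos 10: 10010 XOR 10111 = 00101
  pos 12: 10111 XOR 10111 = 00000
Remainder = 0000 (zero — the frame passes the CRC check).

0000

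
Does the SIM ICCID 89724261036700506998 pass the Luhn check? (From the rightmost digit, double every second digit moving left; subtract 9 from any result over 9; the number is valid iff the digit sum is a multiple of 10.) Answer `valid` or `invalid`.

valid

From the right, keep odd positions and double even positions (subtract 9 from any doubled value over 9):
  doubled (positions 2,4,...): 9 3 1 0 3 0 3 8 5 7 → sum 39
  kept (positions 1,3,...): 8 9 0 0 7 3 1 2 2 9 → sum 41
Total = 80.
80 mod 10 = 0, so the number is valid.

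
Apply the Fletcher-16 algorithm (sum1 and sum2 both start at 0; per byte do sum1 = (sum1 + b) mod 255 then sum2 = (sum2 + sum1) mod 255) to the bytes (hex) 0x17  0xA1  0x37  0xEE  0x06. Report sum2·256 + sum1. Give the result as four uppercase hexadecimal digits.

83E4

Running sums (mod 255):
  after byte 0 (0x17): sum1=23, sum2=23
  after byte 1 (0xA1): sum1=184, sum2=207
  after byte 2 (0x37): sum1=239, sum2=191
  after byte 3 (0xEE): sum1=222, sum2=158
  after byte 4 (0x06): sum1=228, sum2=131
Checksum = sum2·256 + sum1 = 131·256 + 228 = 33764 = 0x83E4.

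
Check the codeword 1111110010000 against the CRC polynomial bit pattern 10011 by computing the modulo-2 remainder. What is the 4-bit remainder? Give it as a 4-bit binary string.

Modulo-2 division of 1111110010000 by 10011:
  pos 0: 11111 XOR 10011 = 01100
  pos 1: 11001 XOR 10011 = 01010
  pos 2: 10100 XOR 10011 = 00111
  pos 4: 11101 XOR 10011 = 01110
  pos 5: 11100 XOR 10011 = 01111
  pos 6: 11110 XOR 10011 = 01101
  pos 7: 11010 XOR 10011 = 01001
  pos 8: 10010 XOR 10011 = 00001
Remainder = 0001 (nonzero — an error is detected).

0001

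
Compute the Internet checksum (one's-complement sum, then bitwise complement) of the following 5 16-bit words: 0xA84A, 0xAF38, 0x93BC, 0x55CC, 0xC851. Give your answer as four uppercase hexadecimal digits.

F6A1

One's-complement addition (fold any carry out of bit 15 back into bit 0):
  0xA84A + 0xAF38 = 0x15782 → wrap carry → 0x5783
  0x5783 + 0x93BC = 0x0EB3F
  0xEB3F + 0x55CC = 0x1410B → wrap carry → 0x410C
  0x410C + 0xC851 = 0x1095D → wrap carry → 0x095E
One's-complement sum = 0x095E.
Checksum = ~0x095E & 0xFFFF = 0xF6A1.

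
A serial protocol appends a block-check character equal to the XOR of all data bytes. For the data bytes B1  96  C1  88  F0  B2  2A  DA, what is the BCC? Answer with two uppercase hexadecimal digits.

DC

XOR the bytes together:
  start with 0xB1
  0xB1 ⊕ 0x96 = 0x27
  0x27 ⊕ 0xC1 = 0xE6
  0xE6 ⊕ 0x88 = 0x6E
  0x6E ⊕ 0xF0 = 0x9E
  0x9E ⊕ 0xB2 = 0x2C
  0x2C ⊕ 0x2A = 0x06
  0x06 ⊕ 0xDA = 0xDC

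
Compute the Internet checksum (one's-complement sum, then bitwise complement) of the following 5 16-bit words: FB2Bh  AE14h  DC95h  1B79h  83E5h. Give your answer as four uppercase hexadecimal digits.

One's-complement addition (fold any carry out of bit 15 back into bit 0):
  0xFB2B + 0xAE14 = 0x1A93F → wrap carry → 0xA940
  0xA940 + 0xDC95 = 0x185D5 → wrap carry → 0x85D6
  0x85D6 + 0x1B79 = 0x0A14F
  0xA14F + 0x83E5 = 0x12534 → wrap carry → 0x2535
One's-complement sum = 0x2535.
Checksum = ~0x2535 & 0xFFFF = 0xDACA.

DACA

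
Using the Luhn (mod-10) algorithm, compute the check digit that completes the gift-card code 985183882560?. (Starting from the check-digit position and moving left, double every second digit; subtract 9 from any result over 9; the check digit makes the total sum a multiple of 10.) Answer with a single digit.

Partial digits right→left: 0 6 5 2 8 8 3 8 1 5 8 9
Double every second digit counting from the check-digit position (so the 1st, 3rd, 5th, ... of the partial from the right).
  doubled (with −9 where >9): 0 1 7 6 2 7 → sum 23
  kept as-is: 6 2 8 8 5 9 → sum 38
Total = 23 + 38 = 61.
Check digit = (10 − (61 mod 10)) mod 10 = 9.

9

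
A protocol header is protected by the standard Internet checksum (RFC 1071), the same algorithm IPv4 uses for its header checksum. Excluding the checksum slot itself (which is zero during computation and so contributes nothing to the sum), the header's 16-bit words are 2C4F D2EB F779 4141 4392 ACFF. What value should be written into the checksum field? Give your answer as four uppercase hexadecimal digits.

D777

One's-complement addition (fold any carry out of bit 15 back into bit 0):
  0x2C4F + 0xD2EB = 0x0FF3A
  0xFF3A + 0xF779 = 0x1F6B3 → wrap carry → 0xF6B4
  0xF6B4 + 0x4141 = 0x137F5 → wrap carry → 0x37F6
  0x37F6 + 0x4392 = 0x07B88
  0x7B88 + 0xACFF = 0x12887 → wrap carry → 0x2888
One's-complement sum = 0x2888.
Checksum = ~0x2888 & 0xFFFF = 0xD777.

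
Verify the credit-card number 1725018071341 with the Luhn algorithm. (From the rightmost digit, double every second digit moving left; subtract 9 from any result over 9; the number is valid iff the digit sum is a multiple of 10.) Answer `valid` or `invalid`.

From the right, keep odd positions and double even positions (subtract 9 from any doubled value over 9):
  doubled (positions 2,4,...): 8 2 0 2 1 5 → sum 18
  kept (positions 1,3,...): 1 3 7 8 0 2 1 → sum 22
Total = 40.
40 mod 10 = 0, so the number is valid.

valid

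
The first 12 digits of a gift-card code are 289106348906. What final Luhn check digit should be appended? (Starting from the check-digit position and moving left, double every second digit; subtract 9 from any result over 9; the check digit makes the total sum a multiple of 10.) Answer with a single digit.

Partial digits right→left: 6 0 9 8 4 3 6 0 1 9 8 2
Double every second digit counting from the check-digit position (so the 1st, 3rd, 5th, ... of the partial from the right).
  doubled (with −9 where >9): 3 9 8 3 2 7 → sum 32
  kept as-is: 0 8 3 0 9 2 → sum 22
Total = 32 + 22 = 54.
Check digit = (10 − (54 mod 10)) mod 10 = 6.

6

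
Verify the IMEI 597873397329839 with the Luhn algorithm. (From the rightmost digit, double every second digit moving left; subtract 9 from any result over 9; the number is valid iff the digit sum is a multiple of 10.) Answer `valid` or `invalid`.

valid

From the right, keep odd positions and double even positions (subtract 9 from any doubled value over 9):
  doubled (positions 2,4,...): 6 9 6 9 6 7 9 → sum 52
  kept (positions 1,3,...): 9 8 2 7 3 7 7 5 → sum 48
Total = 100.
100 mod 10 = 0, so the number is valid.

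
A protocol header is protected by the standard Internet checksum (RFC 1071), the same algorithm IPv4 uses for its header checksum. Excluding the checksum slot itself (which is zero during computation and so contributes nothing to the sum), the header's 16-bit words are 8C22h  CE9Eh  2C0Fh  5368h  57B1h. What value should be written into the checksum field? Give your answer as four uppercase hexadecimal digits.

One's-complement addition (fold any carry out of bit 15 back into bit 0):
  0x8C22 + 0xCE9E = 0x15AC0 → wrap carry → 0x5AC1
  0x5AC1 + 0x2C0F = 0x086D0
  0x86D0 + 0x5368 = 0x0DA38
  0xDA38 + 0x57B1 = 0x131E9 → wrap carry → 0x31EA
One's-complement sum = 0x31EA.
Checksum = ~0x31EA & 0xFFFF = 0xCE15.

CE15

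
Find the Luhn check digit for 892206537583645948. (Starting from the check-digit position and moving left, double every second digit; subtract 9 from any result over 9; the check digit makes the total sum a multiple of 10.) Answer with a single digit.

2

Partial digits right→left: 8 4 9 5 4 6 3 8 5 7 3 5 6 0 2 2 9 8
Double every second digit counting from the check-digit position (so the 1st, 3rd, 5th, ... of the partial from the right).
  doubled (with −9 where >9): 7 9 8 6 1 6 3 4 9 → sum 53
  kept as-is: 4 5 6 8 7 5 0 2 8 → sum 45
Total = 53 + 45 = 98.
Check digit = (10 − (98 mod 10)) mod 10 = 2.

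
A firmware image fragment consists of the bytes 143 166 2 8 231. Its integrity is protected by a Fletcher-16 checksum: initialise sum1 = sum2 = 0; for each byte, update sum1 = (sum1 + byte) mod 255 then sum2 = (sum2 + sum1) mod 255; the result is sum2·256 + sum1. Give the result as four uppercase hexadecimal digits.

Running sums (mod 255):
  after byte 0 (143): sum1=143, sum2=143
  after byte 1 (166): sum1=54, sum2=197
  after byte 2 (2): sum1=56, sum2=253
  after byte 3 (8): sum1=64, sum2=62
  after byte 4 (231): sum1=40, sum2=102
Checksum = sum2·256 + sum1 = 102·256 + 40 = 26152 = 0x6628.

6628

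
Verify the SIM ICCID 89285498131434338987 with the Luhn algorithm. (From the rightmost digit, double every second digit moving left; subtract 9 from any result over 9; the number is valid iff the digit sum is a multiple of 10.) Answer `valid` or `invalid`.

valid

From the right, keep odd positions and double even positions (subtract 9 from any doubled value over 9):
  doubled (positions 2,4,...): 7 7 6 6 2 2 9 1 4 7 → sum 51
  kept (positions 1,3,...): 7 9 3 4 4 3 8 4 8 9 → sum 59
Total = 110.
110 mod 10 = 0, so the number is valid.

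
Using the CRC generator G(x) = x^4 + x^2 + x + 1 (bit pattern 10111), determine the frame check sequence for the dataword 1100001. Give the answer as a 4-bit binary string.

1011

Append 4 zeros: 11000010000. Divide by 10111 (XOR where the leading bit is 1):
  pos 0: 11000 XOR 10111 = 01111
  pos 1: 11110 XOR 10111 = 01001
  pos 2: 10011 XOR 10111 = 00100
  pos 4: 10000 XOR 10111 = 00111
  pos 6: 11100 XOR 10111 = 01011
Remainder (last 4 bits) = 1011. This is the CRC / FCS.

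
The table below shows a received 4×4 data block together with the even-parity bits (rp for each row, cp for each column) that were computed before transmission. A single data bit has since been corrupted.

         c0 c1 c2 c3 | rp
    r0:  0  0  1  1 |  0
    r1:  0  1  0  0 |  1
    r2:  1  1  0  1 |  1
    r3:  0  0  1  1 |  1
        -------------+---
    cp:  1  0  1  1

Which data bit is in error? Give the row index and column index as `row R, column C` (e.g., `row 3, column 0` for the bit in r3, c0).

row 3, column 2

Recompute each row's even parity and compare to rp:
  r0: data parity 0, sent rp 0 → ok
  r1: data parity 1, sent rp 1 → ok
  r2: data parity 1, sent rp 1 → ok
  r3: data parity 0, sent rp 1 → mismatch
Recompute each column's even parity and compare to cp:
  c0: data parity 1, sent cp 1 → ok
  c1: data parity 0, sent cp 0 → ok
  c2: data parity 0, sent cp 1 → mismatch
  c3: data parity 1, sent cp 1 → ok
Exactly one row (r3) and one column (c2) fail → the flipped bit is at their intersection.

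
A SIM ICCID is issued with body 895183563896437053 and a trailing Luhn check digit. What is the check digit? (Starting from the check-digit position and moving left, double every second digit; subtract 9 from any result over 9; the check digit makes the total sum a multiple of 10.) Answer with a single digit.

4

Partial digits right→left: 3 5 0 7 3 4 6 9 8 3 6 5 3 8 1 5 9 8
Double every second digit counting from the check-digit position (so the 1st, 3rd, 5th, ... of the partial from the right).
  doubled (with −9 where >9): 6 0 6 3 7 3 6 2 9 → sum 42
  kept as-is: 5 7 4 9 3 5 8 5 8 → sum 54
Total = 42 + 54 = 96.
Check digit = (10 − (96 mod 10)) mod 10 = 4.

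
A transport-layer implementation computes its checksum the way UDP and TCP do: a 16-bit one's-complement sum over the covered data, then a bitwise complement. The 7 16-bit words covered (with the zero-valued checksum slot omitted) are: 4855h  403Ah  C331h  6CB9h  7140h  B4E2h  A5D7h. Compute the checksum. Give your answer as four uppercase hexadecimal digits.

7B8A

One's-complement addition (fold any carry out of bit 15 back into bit 0):
  0x4855 + 0x403A = 0x0888F
  0x888F + 0xC331 = 0x14BC0 → wrap carry → 0x4BC1
  0x4BC1 + 0x6CB9 = 0x0B87A
  0xB87A + 0x7140 = 0x129BA → wrap carry → 0x29BB
  0x29BB + 0xB4E2 = 0x0DE9D
  0xDE9D + 0xA5D7 = 0x18474 → wrap carry → 0x8475
One's-complement sum = 0x8475.
Checksum = ~0x8475 & 0xFFFF = 0x7B8A.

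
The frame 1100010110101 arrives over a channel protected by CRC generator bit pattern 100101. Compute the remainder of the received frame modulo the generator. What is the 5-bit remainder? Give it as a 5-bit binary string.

Modulo-2 division of 1100010110101 by 100101:
  pos 0: 110001 XOR 100101 = 010100
  pos 1: 101000 XOR 100101 = 001101
  pos 3: 110111 XOR 100101 = 010010
  pos 4: 100100 XOR 100101 = 000001
Remainder = 01101 (nonzero — an error is detected).

01101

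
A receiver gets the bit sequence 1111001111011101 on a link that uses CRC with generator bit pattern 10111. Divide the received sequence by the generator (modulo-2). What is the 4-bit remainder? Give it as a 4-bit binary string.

Modulo-2 division of 1111001111011101 by 10111:
  pos 0: 11110 XOR 10111 = 01001
  pos 1: 10010 XOR 10111 = 00101
  pos 3: 10111 XOR 10111 = 00000
  pos 8: 11011 XOR 10111 = 01100
  pos 9: 11001 XOR 10111 = 01110
  pos 10: 11100 XOR 10111 = 01011
  pos 11: 10111 XOR 10111 = 00000
Remainder = 0000 (zero — the frame passes the CRC check).

0000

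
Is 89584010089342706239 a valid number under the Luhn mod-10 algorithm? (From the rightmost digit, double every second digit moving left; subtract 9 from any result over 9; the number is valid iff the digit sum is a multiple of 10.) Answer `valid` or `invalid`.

valid

From the right, keep odd positions and double even positions (subtract 9 from any doubled value over 9):
  doubled (positions 2,4,...): 6 3 5 8 9 0 2 8 1 7 → sum 49
  kept (positions 1,3,...): 9 2 0 2 3 8 0 0 8 9 → sum 41
Total = 90.
90 mod 10 = 0, so the number is valid.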